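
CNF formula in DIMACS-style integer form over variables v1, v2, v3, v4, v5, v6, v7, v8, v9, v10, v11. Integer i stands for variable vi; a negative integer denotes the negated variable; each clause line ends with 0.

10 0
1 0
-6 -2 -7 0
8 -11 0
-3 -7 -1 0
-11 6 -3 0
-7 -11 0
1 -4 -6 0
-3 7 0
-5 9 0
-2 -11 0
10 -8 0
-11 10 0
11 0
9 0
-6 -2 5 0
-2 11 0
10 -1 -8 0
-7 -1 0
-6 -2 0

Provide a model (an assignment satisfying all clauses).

v1=1  v2=0  v3=0  v4=0  v5=0  v6=1  v7=0  v8=1  v9=1  v10=1  v11=1

Unit propagation: (v10) forces v10 = True.
The clause (v1) is unit: v1 must be True.
(v11) is a unit clause, so v11 = True.
The clause (v8) is unit: v8 must be True.
The clause (~v7) is unit: v7 must be False.
Unit propagation: (~v3) forces v3 = False.
The clause (~v2) is unit: v2 must be False.
(v9) is a unit clause, so v9 = True.
v4, v5, v6 are now unconstrained; take v4 = False, v5 = False, v6 = True.
Every clause has at least one true literal under this assignment.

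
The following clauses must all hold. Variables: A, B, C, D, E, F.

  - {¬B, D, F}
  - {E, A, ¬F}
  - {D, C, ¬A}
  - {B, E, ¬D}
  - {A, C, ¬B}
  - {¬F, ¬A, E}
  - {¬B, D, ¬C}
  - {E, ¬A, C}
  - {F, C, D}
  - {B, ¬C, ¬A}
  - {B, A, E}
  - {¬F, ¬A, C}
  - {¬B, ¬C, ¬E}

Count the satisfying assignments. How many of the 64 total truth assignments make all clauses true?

Split on A, then C.
  A=T, C=T: remaining (B,D,E,F) ∈ {(T,T,F,F)} — 1.
  A=T, C=F: remaining (B,D,E,F) ∈ {(F,T,T,F); (T,T,T,F)} — 2.
  A=F, C=T: 5 of the 16 assignments to (B,D,E,F) work.
  A=F, C=F: remaining (B,D,E,F) ∈ {(F,F,T,T); (F,T,T,F); (F,T,T,T)} — 3.
Total: 1 + 2 + 5 + 3 = 11.

11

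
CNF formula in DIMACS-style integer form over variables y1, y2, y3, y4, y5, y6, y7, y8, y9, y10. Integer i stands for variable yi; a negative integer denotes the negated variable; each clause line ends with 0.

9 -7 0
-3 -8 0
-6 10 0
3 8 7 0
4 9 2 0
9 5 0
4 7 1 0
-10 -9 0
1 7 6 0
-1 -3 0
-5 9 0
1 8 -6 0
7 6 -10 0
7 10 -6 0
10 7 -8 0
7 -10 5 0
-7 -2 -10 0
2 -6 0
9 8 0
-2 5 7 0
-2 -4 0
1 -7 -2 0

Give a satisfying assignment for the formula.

y1=T, y2=T, y3=F, y4=F, y5=T, y6=F, y7=T, y8=T, y9=T, y10=F

Branch on y1: take y1 = True.
  then y3 is forced to False.
For the remaining variables, y2 = True, y4 = False, y5 = True, y6 = False, y7 = True, y8 = True, y9 = True, y10 = False works.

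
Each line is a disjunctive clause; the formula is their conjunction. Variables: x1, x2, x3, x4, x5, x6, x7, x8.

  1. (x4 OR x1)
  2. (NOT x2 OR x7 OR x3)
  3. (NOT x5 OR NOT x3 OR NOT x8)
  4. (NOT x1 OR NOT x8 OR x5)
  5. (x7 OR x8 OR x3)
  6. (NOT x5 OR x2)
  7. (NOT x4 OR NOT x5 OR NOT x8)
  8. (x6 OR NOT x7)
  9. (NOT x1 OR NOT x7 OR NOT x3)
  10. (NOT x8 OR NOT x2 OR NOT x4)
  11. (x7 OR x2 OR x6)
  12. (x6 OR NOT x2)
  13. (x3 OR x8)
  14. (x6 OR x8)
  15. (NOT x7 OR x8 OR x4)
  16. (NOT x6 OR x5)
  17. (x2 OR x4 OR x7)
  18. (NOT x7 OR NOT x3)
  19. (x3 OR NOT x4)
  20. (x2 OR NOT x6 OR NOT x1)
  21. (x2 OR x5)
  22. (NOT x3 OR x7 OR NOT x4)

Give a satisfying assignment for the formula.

Set x1 = True and propagate.
Branch on x2: take x2 = True.
  then x6 is forced to True.
  then x5 is forced to True.
Try x3 = False.
  then x7 is forced to True.
  then x8 is forced to True.
  then x4 is forced to False.

x1=T, x2=T, x3=F, x4=F, x5=T, x6=T, x7=T, x8=T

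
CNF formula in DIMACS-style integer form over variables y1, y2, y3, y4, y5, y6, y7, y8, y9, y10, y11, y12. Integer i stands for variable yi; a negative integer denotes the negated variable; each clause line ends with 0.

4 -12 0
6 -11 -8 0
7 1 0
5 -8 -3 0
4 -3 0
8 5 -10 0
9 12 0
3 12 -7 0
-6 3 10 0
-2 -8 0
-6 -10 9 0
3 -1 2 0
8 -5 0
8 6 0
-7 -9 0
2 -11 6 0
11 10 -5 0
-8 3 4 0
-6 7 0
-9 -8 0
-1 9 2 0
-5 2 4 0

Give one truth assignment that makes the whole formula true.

y1 = False, y2 = False, y3 = False, y4 = True, y5 = True, y6 = False, y7 = True, y8 = True, y9 = False, y10 = True, y11 = False, y12 = True

Check each clause:
  1. (~y12 | y4) — y4 is true.
  2. (y6 | ~y11 | ~y8) — ~y11 is true.
  3. (y1 | y7) — y7 is true.
  4. (y5 | ~y3 | ~y8) — y5 is true.
  5. (y4 | ~y3) — y4 is true.
  6. (y8 | ~y10 | y5) — y8 is true.
  7. (y12 | y9) — y12 is true.
  8. (~y7 | y12 | y3) — y12 is true.
  9. (~y6 | y10 | y3) — y10 is true.
  10. (~y2 | ~y8) — ~y2 is true.
  11. (~y6 | y9 | ~y10) — ~y6 is true.
  12. (y3 | y2 | ~y1) — ~y1 is true.
  13. (~y5 | y8) — y8 is true.
  14. (y6 | y8) — y8 is true.
  15. (~y7 | ~y9) — ~y9 is true.
  16. (y2 | y6 | ~y11) — ~y11 is true.
  17. (y11 | ~y5 | y10) — y10 is true.
  18. (~y8 | y4 | y3) — y4 is true.
  19. (~y6 | y7) — ~y6 is true.
  20. (~y8 | ~y9) — ~y9 is true.
  21. (~y1 | y2 | y9) — ~y1 is true.
  22. (~y5 | y2 | y4) — y4 is true.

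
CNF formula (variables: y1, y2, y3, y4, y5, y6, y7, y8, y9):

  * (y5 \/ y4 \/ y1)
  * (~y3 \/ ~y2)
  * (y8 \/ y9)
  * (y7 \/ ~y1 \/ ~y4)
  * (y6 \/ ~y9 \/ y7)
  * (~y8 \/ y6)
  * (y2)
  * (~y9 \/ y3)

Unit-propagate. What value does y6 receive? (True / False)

True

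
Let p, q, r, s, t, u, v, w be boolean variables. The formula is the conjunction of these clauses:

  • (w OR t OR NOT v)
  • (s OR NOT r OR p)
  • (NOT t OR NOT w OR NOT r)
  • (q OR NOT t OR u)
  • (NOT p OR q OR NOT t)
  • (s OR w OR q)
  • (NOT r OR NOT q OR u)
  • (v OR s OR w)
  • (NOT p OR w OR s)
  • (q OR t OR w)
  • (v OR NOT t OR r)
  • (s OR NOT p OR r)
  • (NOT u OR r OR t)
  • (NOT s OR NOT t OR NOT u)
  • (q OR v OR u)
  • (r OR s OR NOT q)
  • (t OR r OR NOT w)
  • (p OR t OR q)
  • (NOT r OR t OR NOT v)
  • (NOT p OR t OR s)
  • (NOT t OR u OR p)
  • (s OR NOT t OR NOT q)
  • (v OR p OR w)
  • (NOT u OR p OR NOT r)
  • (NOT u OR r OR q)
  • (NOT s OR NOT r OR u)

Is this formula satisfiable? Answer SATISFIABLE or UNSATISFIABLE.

Branch on p: take p = True.
For the remaining variables, q = True, r = False, s = True, t = True, u = False, v = True, w = True works.
So p=T, q=T, r=F, s=T, t=T, u=F, v=T, w=T is a satisfying assignment.

SATISFIABLE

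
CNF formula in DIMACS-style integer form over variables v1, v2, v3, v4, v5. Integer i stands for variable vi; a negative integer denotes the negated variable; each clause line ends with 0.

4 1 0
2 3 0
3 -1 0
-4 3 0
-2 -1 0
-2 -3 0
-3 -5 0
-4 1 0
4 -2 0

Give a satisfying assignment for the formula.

Pure literal: v5 appears only negated; assign v5 = False.
Try v1 = True.
  then v3 is forced to True.
  then v2 is forced to False.
v4 is now unconstrained; take v4 = False.

v1 = T, v2 = F, v3 = T, v4 = F, v5 = F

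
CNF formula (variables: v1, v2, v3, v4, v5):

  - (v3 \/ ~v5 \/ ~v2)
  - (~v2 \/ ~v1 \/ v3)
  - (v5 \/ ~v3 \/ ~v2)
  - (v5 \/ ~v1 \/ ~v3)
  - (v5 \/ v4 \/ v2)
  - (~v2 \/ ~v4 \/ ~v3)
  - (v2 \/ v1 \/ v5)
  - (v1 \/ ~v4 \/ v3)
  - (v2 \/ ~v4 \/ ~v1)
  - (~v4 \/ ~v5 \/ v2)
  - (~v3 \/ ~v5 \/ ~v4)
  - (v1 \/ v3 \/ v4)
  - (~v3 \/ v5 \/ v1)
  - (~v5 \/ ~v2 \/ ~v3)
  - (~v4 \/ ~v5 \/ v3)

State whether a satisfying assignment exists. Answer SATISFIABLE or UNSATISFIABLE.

Branch on v1: take v1 = False.
Branch on v2: take v2 = False.
  then v5 is forced to True.
  then v4 is forced to False.
  then v3 is forced to True.
So v1 = F, v2 = F, v3 = T, v4 = F, v5 = T is a satisfying assignment.

SATISFIABLE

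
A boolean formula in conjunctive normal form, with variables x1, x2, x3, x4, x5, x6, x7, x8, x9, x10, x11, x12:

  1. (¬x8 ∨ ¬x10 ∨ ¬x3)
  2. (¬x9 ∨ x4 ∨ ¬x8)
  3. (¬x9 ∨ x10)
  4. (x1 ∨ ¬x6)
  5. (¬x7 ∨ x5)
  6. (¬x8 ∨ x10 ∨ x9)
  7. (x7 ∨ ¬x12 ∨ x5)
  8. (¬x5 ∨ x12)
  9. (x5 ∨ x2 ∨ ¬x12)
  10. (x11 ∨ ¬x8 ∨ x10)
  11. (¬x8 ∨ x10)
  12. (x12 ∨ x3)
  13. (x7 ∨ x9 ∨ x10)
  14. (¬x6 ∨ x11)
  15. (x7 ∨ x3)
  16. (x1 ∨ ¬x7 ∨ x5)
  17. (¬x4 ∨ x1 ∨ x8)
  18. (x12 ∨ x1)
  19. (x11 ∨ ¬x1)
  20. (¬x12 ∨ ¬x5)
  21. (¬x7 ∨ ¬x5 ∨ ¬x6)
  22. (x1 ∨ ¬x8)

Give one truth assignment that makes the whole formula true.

x11 occurs only positively in the remaining clauses — set x11 = True.
Set x1 = True and propagate.
Set x2 = False and propagate.
For the remaining variables, x3 = True, x4 = False, x5 = False, x6 = True, x7 = False, x8 = False, x9 = False, x10 = True, x12 = False works.

x1=T, x2=F, x3=T, x4=F, x5=F, x6=T, x7=F, x8=F, x9=F, x10=T, x11=T, x12=F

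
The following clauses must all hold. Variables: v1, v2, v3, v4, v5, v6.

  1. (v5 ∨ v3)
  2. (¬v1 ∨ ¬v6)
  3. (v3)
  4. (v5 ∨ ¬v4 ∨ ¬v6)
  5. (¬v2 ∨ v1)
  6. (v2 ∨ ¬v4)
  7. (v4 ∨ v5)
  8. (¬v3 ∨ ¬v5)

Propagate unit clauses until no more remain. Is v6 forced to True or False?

False

Unit clause (v3) sets v3 = True.
In (¬v5 ∨ ¬v3), ¬v3 is now false; ¬v5 must hold, so v5 = False.
(v5 ∨ v4): since v5 = False, the clause reduces to (v4). v4 = True.
In (¬v6 ∨ ¬v4 ∨ v5), ¬v4, v5 are now false; ¬v6 must hold, so v6 = False.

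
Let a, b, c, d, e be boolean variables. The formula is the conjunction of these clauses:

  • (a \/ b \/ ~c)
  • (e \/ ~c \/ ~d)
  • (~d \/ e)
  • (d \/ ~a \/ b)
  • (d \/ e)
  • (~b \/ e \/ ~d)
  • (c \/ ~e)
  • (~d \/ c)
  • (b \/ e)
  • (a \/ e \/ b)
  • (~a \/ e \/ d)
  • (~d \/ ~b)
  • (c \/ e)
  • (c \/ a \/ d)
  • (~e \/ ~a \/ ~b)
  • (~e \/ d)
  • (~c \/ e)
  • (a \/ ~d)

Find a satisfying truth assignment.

a = True  b = False  c = True  d = True  e = True

Branch on a: take a = True.
Try b = False.
  then d is forced to True.
  then e is forced to True.
  then c is forced to True.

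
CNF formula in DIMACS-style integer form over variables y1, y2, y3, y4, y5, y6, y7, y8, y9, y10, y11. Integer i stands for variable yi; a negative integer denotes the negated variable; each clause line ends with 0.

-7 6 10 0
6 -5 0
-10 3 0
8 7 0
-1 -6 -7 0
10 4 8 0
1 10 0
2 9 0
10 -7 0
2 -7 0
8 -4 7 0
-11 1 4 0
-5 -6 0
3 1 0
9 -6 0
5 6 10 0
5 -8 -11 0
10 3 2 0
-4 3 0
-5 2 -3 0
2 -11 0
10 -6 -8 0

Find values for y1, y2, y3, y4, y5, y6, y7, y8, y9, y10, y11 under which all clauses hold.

Pure literal: y2 appears only positively; assign y2 = True.
y9 occurs only positively in the remaining clauses — set y9 = True.
Try y1 = False.
  then y10 is forced to True.
  then y3 is forced to True.
Set y4 = True and propagate.
For the remaining variables, y5 = False, y6 = True, y7 = False, y8 = True, y11 = False works.
Check each clause:
  1. (y6 OR NOT y7 OR y10) — NOT y7 is true.
  2. (y6 OR NOT y5) — NOT y5 is true.
  3. (NOT y10 OR y3) — y3 is true.
  4. (y7 OR y8) — y8 is true.
  5. (NOT y7 OR NOT y1 OR NOT y6) — NOT y7 is true.
  6. (y10 OR y8 OR y4) — y8 is true.
  7. (y10 OR y1) — y10 is true.
  8. (y2 OR y9) — y9 is true.
  9. (NOT y7 OR y10) — NOT y7 is true.
  10. (y2 OR NOT y7) — NOT y7 is true.
  11. (y8 OR NOT y4 OR y7) — y8 is true.
  12. (NOT y11 OR y4 OR y1) — y4 is true.
  13. (NOT y5 OR NOT y6) — NOT y5 is true.
  14. (y3 OR y1) — y3 is true.
  15. (y9 OR NOT y6) — y9 is true.
  16. (y5 OR y6 OR y10) — y10 is true.
  17. (NOT y11 OR NOT y8 OR y5) — NOT y11 is true.
  18. (y2 OR y3 OR y10) — y3 is true.
  19. (y3 OR NOT y4) — y3 is true.
  20. (NOT y5 OR NOT y3 OR y2) — y2 is true.
  21. (NOT y11 OR y2) — y2 is true.
  22. (NOT y8 OR y10 OR NOT y6) — y10 is true.

y1=False  y2=True  y3=True  y4=True  y5=False  y6=True  y7=False  y8=True  y9=True  y10=True  y11=False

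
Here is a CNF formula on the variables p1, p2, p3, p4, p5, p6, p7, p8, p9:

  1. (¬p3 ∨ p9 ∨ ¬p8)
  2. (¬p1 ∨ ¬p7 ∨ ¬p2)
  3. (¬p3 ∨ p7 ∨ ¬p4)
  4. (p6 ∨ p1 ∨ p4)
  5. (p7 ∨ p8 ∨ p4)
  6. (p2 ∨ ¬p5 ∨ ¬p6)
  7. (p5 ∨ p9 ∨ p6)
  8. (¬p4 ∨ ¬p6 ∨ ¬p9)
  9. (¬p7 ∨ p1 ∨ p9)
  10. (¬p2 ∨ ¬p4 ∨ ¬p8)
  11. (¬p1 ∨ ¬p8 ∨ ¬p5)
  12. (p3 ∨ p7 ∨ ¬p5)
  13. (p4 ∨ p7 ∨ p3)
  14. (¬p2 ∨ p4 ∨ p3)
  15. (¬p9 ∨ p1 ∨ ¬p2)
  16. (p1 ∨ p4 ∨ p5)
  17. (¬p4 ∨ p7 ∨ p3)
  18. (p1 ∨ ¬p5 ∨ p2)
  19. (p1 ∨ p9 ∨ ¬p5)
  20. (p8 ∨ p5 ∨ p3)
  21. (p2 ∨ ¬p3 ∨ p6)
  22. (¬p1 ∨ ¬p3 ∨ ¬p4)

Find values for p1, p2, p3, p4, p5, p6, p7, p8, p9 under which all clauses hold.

Branch on p1: take p1 = True.
Try p2 = False.
Set p3 = False and propagate.
For the remaining variables, p4 = True, p5 = True, p6 = False, p7 = True, p8 = False, p9 = True works.
Every clause has at least one true literal under this assignment.
Check each clause:
  1. (p9 ∨ ¬p3 ∨ ¬p8) — ¬p8 is true.
  2. (¬p7 ∨ ¬p1 ∨ ¬p2) — ¬p2 is true.
  3. (¬p3 ∨ ¬p4 ∨ p7) — ¬p3 is true.
  4. (p1 ∨ p6 ∨ p4) — p1 is true.
  5. (p4 ∨ p8 ∨ p7) — p4 is true.
  6. (p2 ∨ ¬p5 ∨ ¬p6) — ¬p6 is true.
  7. (p5 ∨ p6 ∨ p9) — p9 is true.
  8. (¬p9 ∨ ¬p6 ∨ ¬p4) — ¬p6 is true.
  9. (¬p7 ∨ p9 ∨ p1) — p9 is true.
  10. (¬p8 ∨ ¬p2 ∨ ¬p4) — ¬p8 is true.
  11. (¬p5 ∨ ¬p8 ∨ ¬p1) — ¬p8 is true.
  12. (p3 ∨ ¬p5 ∨ p7) — p7 is true.
  13. (p3 ∨ p7 ∨ p4) — p4 is true.
  14. (p3 ∨ p4 ∨ ¬p2) — p4 is true.
  15. (¬p2 ∨ ¬p9 ∨ p1) — p1 is true.
  16. (p4 ∨ p1 ∨ p5) — p1 is true.
  17. (p7 ∨ ¬p4 ∨ p3) — p7 is true.
  18. (p1 ∨ ¬p5 ∨ p2) — p1 is true.
  19. (p1 ∨ p9 ∨ ¬p5) — p1 is true.
  20. (p5 ∨ p3 ∨ p8) — p5 is true.
  21. (p6 ∨ ¬p3 ∨ p2) — ¬p3 is true.
  22. (¬p3 ∨ ¬p4 ∨ ¬p1) — ¬p3 is true.

p1=1  p2=0  p3=0  p4=1  p5=1  p6=0  p7=1  p8=0  p9=1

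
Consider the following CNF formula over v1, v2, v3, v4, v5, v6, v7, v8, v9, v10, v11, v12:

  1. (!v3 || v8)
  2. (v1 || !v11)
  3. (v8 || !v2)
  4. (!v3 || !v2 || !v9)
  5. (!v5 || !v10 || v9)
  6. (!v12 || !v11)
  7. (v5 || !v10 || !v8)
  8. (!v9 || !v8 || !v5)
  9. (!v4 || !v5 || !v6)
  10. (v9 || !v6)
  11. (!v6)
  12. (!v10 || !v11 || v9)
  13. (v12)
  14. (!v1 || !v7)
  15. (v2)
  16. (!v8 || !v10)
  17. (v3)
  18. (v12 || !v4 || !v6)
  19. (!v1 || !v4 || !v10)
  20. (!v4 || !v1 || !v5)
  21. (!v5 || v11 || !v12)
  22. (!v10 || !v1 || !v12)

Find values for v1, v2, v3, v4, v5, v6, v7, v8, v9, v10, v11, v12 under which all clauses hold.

Unit propagation: (!v6) forces v6 = False.
(v12) is a unit clause, so v12 = True.
(!v11) is a unit clause, so v11 = False.
Unit propagation: (v2) forces v2 = True.
The clause (v8) is unit: v8 must be True.
(!v10) is a unit clause, so v10 = False.
Unit propagation: (v3) forces v3 = True.
(!v9) is a unit clause, so v9 = False.
Unit propagation: (!v5) forces v5 = False.
Pure literal: v7 appears only negated; assign v7 = False.
v1, v4 are now unconstrained; take v1 = True, v4 = True.
Every clause has at least one true literal under this assignment.

v1=1, v2=1, v3=1, v4=1, v5=0, v6=0, v7=0, v8=1, v9=0, v10=0, v11=0, v12=1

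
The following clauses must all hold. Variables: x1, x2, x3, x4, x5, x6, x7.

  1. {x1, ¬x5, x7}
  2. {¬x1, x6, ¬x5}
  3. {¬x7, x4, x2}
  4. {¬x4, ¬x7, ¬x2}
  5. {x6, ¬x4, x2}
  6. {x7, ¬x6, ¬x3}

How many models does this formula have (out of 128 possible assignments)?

Case analysis on x7 and x2:
  x7=T, x2=T: x3 free; 7 ways for (x1,x4,x5,x6) × 2^1 = 14.
  x7=T, x2=F: forces x4=T; x6=T; x1, x3, x5 free → 2^3 = 8.
  x7=F, x2=T: x4 free; 7 ways for (x1,x3,x5,x6) × 2^1 = 14.
  x7=F, x2=F: 10 of the 32 assignments to (x1,x3,x4,x5,x6) work.
Total: 14 + 8 + 14 + 10 = 46.

46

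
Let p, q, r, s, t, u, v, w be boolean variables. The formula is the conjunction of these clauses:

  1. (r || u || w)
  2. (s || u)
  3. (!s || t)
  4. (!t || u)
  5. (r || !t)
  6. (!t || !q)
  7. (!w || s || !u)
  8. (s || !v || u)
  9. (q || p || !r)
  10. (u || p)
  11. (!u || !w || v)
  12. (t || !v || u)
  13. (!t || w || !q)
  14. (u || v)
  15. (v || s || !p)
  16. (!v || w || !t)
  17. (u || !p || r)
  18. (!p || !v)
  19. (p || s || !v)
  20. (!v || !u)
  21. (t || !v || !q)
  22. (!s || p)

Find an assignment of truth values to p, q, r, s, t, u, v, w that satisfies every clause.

Branch on p: take p = False.
  then u is forced to True.
  then v is forced to False.
  then w is forced to False.
  then s is forced to False.
Try q = False.
  then r is forced to False.
  then t is forced to False.

p=F, q=F, r=F, s=F, t=F, u=T, v=F, w=F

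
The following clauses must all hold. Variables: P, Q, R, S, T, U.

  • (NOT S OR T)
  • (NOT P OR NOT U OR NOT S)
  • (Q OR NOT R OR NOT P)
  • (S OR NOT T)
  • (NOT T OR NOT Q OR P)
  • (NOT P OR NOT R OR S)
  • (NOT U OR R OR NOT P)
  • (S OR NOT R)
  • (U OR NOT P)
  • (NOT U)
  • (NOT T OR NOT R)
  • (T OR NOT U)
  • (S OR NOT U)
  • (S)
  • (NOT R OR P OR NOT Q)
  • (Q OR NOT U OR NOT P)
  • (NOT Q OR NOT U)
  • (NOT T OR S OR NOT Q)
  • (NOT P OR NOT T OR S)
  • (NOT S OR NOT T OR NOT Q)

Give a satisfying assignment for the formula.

P=F, Q=F, R=F, S=T, T=T, U=F

The clause (NOT U) is unit: U must be False.
The clause (NOT P) is unit: P must be False.
Unit propagation: (S) forces S = True.
(T) is a unit clause, so T = True.
The clause (NOT Q) is unit: Q must be False.
(NOT R) is a unit clause, so R = False.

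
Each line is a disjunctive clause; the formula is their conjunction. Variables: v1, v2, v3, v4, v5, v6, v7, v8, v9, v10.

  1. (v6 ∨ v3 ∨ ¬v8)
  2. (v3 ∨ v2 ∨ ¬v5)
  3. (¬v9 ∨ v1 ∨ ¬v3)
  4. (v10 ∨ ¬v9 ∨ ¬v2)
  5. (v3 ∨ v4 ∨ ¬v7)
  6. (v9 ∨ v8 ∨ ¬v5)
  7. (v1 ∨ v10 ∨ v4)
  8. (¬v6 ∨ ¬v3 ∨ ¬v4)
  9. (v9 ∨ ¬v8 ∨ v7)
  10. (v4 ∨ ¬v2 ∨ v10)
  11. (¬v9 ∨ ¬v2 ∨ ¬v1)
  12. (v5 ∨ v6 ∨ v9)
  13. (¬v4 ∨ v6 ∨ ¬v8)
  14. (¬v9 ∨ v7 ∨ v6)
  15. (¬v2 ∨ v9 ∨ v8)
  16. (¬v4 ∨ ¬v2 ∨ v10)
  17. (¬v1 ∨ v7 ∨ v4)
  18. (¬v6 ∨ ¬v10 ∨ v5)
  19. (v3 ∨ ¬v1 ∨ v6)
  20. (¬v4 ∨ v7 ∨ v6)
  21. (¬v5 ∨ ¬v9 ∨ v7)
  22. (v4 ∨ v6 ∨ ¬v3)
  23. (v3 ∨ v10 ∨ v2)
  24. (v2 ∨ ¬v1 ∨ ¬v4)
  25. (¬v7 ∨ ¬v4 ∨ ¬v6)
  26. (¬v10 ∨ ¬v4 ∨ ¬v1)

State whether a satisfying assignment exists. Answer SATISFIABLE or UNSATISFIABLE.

Try v1 = True.
For the remaining variables, v2 = False, v3 = True, v4 = False, v5 = False, v6 = True, v7 = True, v8 = False, v9 = False, v10 = False works.
So v1=True  v2=False  v3=True  v4=False  v5=False  v6=True  v7=True  v8=False  v9=False  v10=False is a satisfying assignment.

SATISFIABLE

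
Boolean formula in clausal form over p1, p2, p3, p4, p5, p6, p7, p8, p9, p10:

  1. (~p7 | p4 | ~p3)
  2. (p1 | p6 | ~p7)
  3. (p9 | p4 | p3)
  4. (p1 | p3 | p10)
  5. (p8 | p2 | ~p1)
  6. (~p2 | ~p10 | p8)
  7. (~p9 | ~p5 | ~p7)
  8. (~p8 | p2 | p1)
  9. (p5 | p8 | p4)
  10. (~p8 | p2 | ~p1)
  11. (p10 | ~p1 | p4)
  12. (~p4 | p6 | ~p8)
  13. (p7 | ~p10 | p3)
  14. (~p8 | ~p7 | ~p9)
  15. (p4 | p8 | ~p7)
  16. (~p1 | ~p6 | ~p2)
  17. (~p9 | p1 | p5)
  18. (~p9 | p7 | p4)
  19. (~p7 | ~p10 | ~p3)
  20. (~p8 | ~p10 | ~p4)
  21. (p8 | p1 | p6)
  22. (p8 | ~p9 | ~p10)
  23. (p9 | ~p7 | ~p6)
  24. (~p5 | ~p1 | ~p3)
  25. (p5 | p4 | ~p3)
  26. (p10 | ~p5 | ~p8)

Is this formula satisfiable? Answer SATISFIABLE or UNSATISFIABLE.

SATISFIABLE

Branch on p1: take p1 = False.
Set p2 = False and propagate.
  then p8 is forced to False.
  then p6 is forced to True.
The remaining clauses are satisfied by p3 = True, p4 = True, p5 = True, p7 = False, p9 = False, p10 = False.
So p1=False, p2=False, p3=True, p4=True, p5=True, p6=True, p7=False, p8=False, p9=False, p10=False is a satisfying assignment.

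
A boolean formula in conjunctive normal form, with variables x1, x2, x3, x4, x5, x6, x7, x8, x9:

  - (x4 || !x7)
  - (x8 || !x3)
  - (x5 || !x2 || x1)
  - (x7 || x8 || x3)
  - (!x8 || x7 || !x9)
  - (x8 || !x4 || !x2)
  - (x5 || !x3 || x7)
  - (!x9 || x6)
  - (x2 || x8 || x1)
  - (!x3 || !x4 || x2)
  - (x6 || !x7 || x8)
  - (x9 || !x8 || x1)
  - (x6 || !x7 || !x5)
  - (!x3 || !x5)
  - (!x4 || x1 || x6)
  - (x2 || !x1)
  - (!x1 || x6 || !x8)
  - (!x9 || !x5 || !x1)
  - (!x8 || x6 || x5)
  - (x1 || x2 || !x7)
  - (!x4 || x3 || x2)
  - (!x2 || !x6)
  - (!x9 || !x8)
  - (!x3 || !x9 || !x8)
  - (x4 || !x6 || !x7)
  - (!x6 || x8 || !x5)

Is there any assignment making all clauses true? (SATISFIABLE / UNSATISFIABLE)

UNSATISFIABLE

x8 = True:
  propagation gives x9=False, x1=True, x2=True, x6=True; an empty clause results — contradiction.
x8 = False:
  propagation gives x3=False, x7=True, x4=True, x2=False; an empty clause results — contradiction.
Every branch closes, so no satisfying assignment exists.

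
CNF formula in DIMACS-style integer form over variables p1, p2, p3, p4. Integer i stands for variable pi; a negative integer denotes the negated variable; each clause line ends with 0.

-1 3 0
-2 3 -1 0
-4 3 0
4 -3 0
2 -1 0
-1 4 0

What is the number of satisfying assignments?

Satisfying assignments:
  p1=0 p2=0 p3=0 p4=0
  p1=0 p2=0 p3=1 p4=1
  p1=0 p2=1 p3=0 p4=0
  p1=0 p2=1 p3=1 p4=1
  p1=1 p2=1 p3=1 p4=1
Count: 5.

5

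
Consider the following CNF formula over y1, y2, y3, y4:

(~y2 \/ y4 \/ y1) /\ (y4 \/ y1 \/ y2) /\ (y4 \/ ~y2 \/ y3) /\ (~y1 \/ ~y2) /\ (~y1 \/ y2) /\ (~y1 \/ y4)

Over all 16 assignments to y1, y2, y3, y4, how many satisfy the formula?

4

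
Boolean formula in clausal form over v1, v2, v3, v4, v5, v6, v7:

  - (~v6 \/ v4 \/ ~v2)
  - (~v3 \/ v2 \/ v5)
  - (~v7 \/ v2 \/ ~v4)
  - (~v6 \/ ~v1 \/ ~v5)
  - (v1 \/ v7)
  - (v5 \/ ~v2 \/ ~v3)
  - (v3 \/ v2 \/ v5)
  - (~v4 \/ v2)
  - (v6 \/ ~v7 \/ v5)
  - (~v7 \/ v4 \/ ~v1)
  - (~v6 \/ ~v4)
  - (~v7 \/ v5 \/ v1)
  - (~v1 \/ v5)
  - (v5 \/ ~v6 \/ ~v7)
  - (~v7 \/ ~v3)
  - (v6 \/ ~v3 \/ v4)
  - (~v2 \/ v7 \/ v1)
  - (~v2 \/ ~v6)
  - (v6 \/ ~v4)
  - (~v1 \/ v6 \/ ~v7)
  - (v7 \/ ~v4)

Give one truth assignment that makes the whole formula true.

Try v1 = True.
  then v5 is forced to True.
  then v6 is forced to False.
  then v4 is forced to False.
  then v7 is forced to False.
  then v3 is forced to False.
v2 is now unconstrained; take v2 = True.
Every clause has at least one true literal under this assignment.

v1=T, v2=T, v3=F, v4=F, v5=T, v6=F, v7=F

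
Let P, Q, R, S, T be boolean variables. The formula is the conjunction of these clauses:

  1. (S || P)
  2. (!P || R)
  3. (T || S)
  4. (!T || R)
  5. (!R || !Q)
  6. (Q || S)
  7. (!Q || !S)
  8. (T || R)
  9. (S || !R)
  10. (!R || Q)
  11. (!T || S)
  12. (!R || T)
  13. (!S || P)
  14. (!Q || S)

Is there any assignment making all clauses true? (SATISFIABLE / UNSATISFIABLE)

UNSATISFIABLE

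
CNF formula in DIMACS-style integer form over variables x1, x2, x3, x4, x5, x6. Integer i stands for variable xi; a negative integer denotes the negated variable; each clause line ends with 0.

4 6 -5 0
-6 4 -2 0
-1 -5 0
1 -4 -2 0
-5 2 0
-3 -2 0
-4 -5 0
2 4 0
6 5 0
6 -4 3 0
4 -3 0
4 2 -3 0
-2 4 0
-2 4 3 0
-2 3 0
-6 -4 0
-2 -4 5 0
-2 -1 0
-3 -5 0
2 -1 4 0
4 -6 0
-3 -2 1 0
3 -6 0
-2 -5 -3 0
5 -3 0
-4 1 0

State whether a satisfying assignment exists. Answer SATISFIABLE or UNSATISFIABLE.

x4 = True:
  propagation gives x5=False, x6=True; an empty clause results — contradiction.
x4 = False:
  propagation gives x2=True; an empty clause results — contradiction.
Every branch closes, so no satisfying assignment exists.

UNSATISFIABLE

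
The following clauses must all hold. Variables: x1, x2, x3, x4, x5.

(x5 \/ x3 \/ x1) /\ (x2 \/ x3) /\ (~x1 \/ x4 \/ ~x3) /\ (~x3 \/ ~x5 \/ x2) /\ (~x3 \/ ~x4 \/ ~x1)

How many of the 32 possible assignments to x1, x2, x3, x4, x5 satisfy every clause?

12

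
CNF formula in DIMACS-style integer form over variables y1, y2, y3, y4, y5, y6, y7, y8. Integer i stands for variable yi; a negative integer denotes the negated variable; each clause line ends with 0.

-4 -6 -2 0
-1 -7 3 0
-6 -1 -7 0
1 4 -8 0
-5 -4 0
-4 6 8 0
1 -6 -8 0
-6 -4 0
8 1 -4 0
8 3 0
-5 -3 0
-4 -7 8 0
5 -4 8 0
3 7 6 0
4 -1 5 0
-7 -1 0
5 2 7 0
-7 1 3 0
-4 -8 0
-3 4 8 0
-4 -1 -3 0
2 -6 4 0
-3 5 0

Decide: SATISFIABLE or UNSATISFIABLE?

Branch on y1: take y1 = True.
  then y7 is forced to False.
Try y2 = True.
For the remaining variables, y3 = False, y4 = False, y5 = True, y6 = True, y8 = True works.
Every clause has at least one true literal under this assignment.
So y1=True, y2=True, y3=False, y4=False, y5=True, y6=True, y7=False, y8=True is a satisfying assignment.

SATISFIABLE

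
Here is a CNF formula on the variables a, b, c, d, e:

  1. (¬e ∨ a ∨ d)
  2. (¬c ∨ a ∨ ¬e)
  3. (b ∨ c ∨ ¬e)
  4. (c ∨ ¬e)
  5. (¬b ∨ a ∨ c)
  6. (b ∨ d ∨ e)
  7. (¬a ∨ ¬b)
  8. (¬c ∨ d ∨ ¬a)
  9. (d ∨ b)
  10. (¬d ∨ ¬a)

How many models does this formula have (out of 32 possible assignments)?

Satisfying assignments:
  a=F b=F c=F d=T e=F
  a=F b=F c=T d=T e=F
  a=F b=T c=T d=F e=F
  a=F b=T c=T d=T e=F
Count: 4.

4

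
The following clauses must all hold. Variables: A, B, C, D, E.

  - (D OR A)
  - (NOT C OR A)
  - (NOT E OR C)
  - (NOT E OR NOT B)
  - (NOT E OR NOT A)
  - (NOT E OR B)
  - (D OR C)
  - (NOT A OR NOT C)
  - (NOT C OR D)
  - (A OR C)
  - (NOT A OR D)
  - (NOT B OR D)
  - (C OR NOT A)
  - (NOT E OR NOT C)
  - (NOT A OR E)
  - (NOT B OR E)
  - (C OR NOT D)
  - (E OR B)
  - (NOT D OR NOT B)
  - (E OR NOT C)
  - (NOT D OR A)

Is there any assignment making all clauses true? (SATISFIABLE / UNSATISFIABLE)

UNSATISFIABLE

C = True:
  propagation gives A=True; an empty clause results — contradiction.
C = False:
  propagation gives E=False, D=True; an empty clause results — contradiction.
Every branch closes, so no satisfying assignment exists.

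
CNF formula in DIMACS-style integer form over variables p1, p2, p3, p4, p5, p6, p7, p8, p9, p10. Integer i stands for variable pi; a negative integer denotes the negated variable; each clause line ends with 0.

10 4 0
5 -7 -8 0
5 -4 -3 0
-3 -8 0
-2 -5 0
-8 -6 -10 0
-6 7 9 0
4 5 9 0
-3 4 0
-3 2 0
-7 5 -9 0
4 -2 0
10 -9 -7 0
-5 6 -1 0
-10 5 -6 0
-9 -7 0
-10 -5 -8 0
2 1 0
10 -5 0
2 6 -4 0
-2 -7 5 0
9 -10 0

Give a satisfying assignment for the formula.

p1=True, p2=False, p3=False, p4=False, p5=False, p6=False, p7=False, p8=False, p9=True, p10=True

Pure literal: p3 appears only negated; assign p3 = False.
p8 occurs only negated in the remaining clauses — set p8 = False.
Branch on p1: take p1 = True.
Set p2 = False and propagate.
The remaining clauses are satisfied by p4 = False, p5 = False, p6 = False, p7 = False, p9 = True, p10 = True.
Check each clause:
  1. (p10 || p4) — p10 is true.
  2. (!p7 || p5 || !p8) — !p8 is true.
  3. (p5 || !p4 || !p3) — !p3 is true.
  4. (!p8 || !p3) — !p8 is true.
  5. (!p5 || !p2) — !p5 is true.
  6. (!p6 || !p8 || !p10) — !p8 is true.
  7. (p7 || p9 || !p6) — p9 is true.
  8. (p5 || p4 || p9) — p9 is true.
  9. (p4 || !p3) — !p3 is true.
  10. (p2 || !p3) — !p3 is true.
  11. (p5 || !p7 || !p9) — !p7 is true.
  12. (!p2 || p4) — !p2 is true.
  13. (!p7 || p10 || !p9) — !p7 is true.
  14. (!p1 || !p5 || p6) — !p5 is true.
  15. (!p6 || p5 || !p10) — !p6 is true.
  16. (!p9 || !p7) — !p7 is true.
  17. (!p8 || !p5 || !p10) — !p8 is true.
  18. (p2 || p1) — p1 is true.
  19. (!p5 || p10) — p10 is true.
  20. (!p4 || p6 || p2) — !p4 is true.
  21. (p5 || !p7 || !p2) — !p7 is true.
  22. (p9 || !p10) — p9 is true.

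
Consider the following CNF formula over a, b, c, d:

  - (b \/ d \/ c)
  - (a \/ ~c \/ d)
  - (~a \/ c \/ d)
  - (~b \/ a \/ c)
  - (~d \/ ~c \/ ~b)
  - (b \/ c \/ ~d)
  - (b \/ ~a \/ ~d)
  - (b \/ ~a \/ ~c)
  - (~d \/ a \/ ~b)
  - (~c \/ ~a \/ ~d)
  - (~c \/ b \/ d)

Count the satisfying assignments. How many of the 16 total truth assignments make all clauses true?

3

The models are:
  a=0 b=0 c=1 d=1
  a=1 b=1 c=0 d=1
  a=1 b=1 c=1 d=0
Count: 3.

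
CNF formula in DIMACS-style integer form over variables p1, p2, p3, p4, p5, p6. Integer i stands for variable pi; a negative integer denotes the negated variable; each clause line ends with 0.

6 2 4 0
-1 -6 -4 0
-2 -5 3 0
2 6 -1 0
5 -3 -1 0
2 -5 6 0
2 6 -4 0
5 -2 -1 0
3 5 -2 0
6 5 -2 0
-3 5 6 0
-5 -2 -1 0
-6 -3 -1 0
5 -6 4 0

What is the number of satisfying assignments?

12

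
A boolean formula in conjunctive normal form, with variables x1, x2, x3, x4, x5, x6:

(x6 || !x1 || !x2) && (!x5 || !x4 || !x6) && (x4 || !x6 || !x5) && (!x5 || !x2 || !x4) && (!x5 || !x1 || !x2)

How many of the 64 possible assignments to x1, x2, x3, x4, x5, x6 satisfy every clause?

38

Split on x5, then x2.
  x5=1, x2=1: remaining (x1,x3,x4,x6) ∈ {(0,0,0,0); (0,1,0,0)} — 2.
  x5=1, x2=0: forces x6=0; x1, x3, x4 free → 2^3 = 8.
  x5=0, x2=1: x3, x4 free; 3 ways for (x1,x6) × 2^2 = 12.
  x5=0, x2=0: x1, x3, x4, x6 free → 2^4 = 16.
Total: 2 + 8 + 12 + 16 = 38.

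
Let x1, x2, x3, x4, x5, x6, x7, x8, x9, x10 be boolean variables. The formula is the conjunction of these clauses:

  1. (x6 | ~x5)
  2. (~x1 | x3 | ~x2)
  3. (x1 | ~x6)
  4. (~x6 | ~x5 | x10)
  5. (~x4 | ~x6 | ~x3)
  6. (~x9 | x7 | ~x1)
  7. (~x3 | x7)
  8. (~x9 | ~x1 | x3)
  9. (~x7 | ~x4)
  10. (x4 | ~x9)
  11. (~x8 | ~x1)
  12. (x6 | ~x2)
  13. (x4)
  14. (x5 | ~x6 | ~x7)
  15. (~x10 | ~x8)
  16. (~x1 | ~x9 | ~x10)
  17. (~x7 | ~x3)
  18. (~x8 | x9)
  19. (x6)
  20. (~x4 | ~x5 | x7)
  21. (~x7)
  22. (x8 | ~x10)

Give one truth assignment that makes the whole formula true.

x1 = T, x2 = F, x3 = F, x4 = T, x5 = F, x6 = T, x7 = F, x8 = F, x9 = F, x10 = F

Check each clause:
  1. (~x5 | x6) — ~x5 is true.
  2. (~x1 | ~x2 | x3) — ~x2 is true.
  3. (x1 | ~x6) — x1 is true.
  4. (x10 | ~x5 | ~x6) — ~x5 is true.
  5. (~x3 | ~x6 | ~x4) — ~x3 is true.
  6. (x7 | ~x9 | ~x1) — ~x9 is true.
  7. (x7 | ~x3) — ~x3 is true.
  8. (x3 | ~x1 | ~x9) — ~x9 is true.
  9. (~x7 | ~x4) — ~x7 is true.
  10. (x4 | ~x9) — x4 is true.
  11. (~x1 | ~x8) — ~x8 is true.
  12. (x6 | ~x2) — x6 is true.
  13. (x4) — x4 is true.
  14. (x5 | ~x7 | ~x6) — ~x7 is true.
  15. (~x8 | ~x10) — ~x8 is true.
  16. (~x9 | ~x1 | ~x10) — ~x10 is true.
  17. (~x7 | ~x3) — ~x7 is true.
  18. (x9 | ~x8) — ~x8 is true.
  19. (x6) — x6 is true.
  20. (~x5 | ~x4 | x7) — ~x5 is true.
  21. (~x7) — ~x7 is true.
  22. (~x10 | x8) — ~x10 is true.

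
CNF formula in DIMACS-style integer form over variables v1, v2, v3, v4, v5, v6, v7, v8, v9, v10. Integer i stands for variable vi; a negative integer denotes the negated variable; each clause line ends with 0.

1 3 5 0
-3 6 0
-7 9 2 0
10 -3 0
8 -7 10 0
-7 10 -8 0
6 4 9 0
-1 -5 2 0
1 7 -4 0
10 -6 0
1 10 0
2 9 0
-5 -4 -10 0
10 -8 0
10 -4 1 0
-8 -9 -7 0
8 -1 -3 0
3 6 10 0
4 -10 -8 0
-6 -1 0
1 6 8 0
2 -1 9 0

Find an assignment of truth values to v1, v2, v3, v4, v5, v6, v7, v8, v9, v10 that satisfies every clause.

Try v1 = True.
  then v6 is forced to False.
  then v3 is forced to False.
  then v10 is forced to True.
Branch on v2: take v2 = False.
  then v5 is forced to False.
  then v9 is forced to True.
The remaining clauses are satisfied by v4 = True, v7 = False, v8 = True.
Every clause has at least one true literal under this assignment.

v1=T, v2=F, v3=F, v4=T, v5=F, v6=F, v7=F, v8=T, v9=T, v10=T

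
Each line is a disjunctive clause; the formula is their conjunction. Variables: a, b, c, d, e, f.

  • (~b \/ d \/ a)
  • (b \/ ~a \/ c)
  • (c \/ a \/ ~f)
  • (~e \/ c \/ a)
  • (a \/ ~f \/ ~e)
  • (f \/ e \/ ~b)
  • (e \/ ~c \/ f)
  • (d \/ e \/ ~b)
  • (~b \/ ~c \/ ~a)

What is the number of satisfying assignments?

Split on a, then b.
  a=1, b=1: 5 of the 16 assignments to (c,d,e,f) work.
  a=1, b=0: d free; 3 ways for (c,e,f) × 2^1 = 6.
  a=0, b=1: remaining (c,d,e,f) ∈ {(1,1,0,1); (1,1,1,0)} — 2.
  a=0, b=0: d free; 3 ways for (c,e,f) × 2^1 = 6.
Total: 5 + 6 + 2 + 6 = 19.

19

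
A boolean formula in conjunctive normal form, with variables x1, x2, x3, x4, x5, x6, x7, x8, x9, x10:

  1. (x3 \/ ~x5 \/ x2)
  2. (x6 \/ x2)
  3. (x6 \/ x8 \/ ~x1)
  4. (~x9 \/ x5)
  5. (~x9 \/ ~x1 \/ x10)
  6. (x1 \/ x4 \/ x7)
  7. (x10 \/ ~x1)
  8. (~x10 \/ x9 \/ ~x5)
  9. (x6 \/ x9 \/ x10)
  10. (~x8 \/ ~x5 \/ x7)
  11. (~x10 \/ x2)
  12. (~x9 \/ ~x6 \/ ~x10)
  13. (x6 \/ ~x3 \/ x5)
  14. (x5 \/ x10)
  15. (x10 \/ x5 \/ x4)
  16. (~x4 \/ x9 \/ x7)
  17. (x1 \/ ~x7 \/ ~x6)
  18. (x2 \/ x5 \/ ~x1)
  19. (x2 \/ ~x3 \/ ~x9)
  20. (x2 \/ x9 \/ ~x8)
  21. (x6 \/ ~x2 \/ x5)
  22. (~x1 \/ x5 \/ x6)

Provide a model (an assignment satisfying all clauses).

x1=F, x2=T, x3=T, x4=T, x5=T, x6=F, x7=F, x8=F, x9=T, x10=T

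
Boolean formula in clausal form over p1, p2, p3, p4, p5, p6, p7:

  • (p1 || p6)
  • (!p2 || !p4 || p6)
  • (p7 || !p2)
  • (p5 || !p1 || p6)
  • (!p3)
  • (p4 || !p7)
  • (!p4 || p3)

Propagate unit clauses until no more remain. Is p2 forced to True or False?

(!p3) is a unit clause: p3 = False.
In (!p4 || p3), p3 is now false; !p4 must hold, so p4 = False.
(!p7 || p4): since p4 = False, the clause reduces to (!p7). p7 = False.
In (!p2 || p7), p7 is now false; !p2 must hold, so p2 = False.

False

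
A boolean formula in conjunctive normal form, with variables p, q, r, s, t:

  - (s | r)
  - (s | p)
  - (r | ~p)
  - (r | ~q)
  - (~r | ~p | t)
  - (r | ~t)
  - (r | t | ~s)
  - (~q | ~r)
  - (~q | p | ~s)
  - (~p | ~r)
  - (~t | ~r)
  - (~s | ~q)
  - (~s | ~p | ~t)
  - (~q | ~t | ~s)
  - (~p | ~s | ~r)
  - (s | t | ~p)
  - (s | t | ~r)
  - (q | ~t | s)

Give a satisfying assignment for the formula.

p=F, q=F, r=T, s=T, t=F

Check each clause:
  1. (s | r) — r is true.
  2. (s | p) — s is true.
  3. (~p | r) — r is true.
  4. (~q | r) — r is true.
  5. (~r | ~p | t) — ~p is true.
  6. (r | ~t) — r is true.
  7. (r | t | ~s) — r is true.
  8. (~q | ~r) — ~q is true.
  9. (~q | p | ~s) — ~q is true.
  10. (~p | ~r) — ~p is true.
  11. (~r | ~t) — ~t is true.
  12. (~s | ~q) — ~q is true.
  13. (~p | ~t | ~s) — ~t is true.
  14. (~q | ~t | ~s) — ~t is true.
  15. (~r | ~p | ~s) — ~p is true.
  16. (~p | t | s) — s is true.
  17. (~r | s | t) — s is true.
  18. (~t | q | s) — ~t is true.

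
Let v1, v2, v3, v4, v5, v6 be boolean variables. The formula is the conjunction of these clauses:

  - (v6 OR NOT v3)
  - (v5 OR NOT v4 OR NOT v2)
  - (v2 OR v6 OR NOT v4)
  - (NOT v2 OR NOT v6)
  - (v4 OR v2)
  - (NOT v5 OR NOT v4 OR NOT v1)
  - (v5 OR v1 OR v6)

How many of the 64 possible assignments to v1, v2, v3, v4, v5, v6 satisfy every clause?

Case analysis on v2 and v4:
  v2=1, v4=1: remaining (v1,v3,v5,v6) ∈ {(0,0,1,0)} — 1.
  v2=1, v4=0: remaining (v1,v3,v5,v6) ∈ {(0,0,1,0); (1,0,0,0); (1,0,1,0)} — 3.
  v2=0, v4=1: v3 free; 3 ways for (v1,v5,v6) × 2^1 = 6.
  v2=0, v4=0: a clause becomes empty — 0.
Total: 1 + 3 + 6 + 0 = 10.

10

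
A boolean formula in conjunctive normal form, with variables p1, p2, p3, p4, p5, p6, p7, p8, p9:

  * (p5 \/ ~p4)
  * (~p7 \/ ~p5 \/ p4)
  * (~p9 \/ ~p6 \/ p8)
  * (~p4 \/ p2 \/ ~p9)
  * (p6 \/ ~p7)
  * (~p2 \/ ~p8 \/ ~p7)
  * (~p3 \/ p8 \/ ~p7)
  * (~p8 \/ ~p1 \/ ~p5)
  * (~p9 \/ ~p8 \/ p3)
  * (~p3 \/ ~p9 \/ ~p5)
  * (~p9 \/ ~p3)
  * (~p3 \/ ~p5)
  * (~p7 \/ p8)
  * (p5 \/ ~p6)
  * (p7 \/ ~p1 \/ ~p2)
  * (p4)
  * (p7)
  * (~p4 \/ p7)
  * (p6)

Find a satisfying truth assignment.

The clause (p4) is unit: p4 must be True.
(p5) is a unit clause, so p5 = True.
The clause (~p3) is unit: p3 must be False.
Unit propagation: (p7) forces p7 = True.
(p6) is a unit clause, so p6 = True.
Unit propagation: (p8) forces p8 = True.
Unit propagation: (~p2) forces p2 = False.
The clause (~p9) is unit: p9 must be False.
(~p1) is a unit clause, so p1 = False.
Check each clause:
  1. (p5 \/ ~p4) — p5 is true.
  2. (~p7 \/ p4 \/ ~p5) — p4 is true.
  3. (~p9 \/ ~p6 \/ p8) — p8 is true.
  4. (~p4 \/ ~p9 \/ p2) — ~p9 is true.
  5. (p6 \/ ~p7) — p6 is true.
  6. (~p7 \/ ~p2 \/ ~p8) — ~p2 is true.
  7. (p8 \/ ~p3 \/ ~p7) — p8 is true.
  8. (~p5 \/ ~p1 \/ ~p8) — ~p1 is true.
  9. (~p8 \/ ~p9 \/ p3) — ~p9 is true.
  10. (~p9 \/ ~p3 \/ ~p5) — ~p3 is true.
  11. (~p9 \/ ~p3) — ~p3 is true.
  12. (~p5 \/ ~p3) — ~p3 is true.
  13. (p8 \/ ~p7) — p8 is true.
  14. (~p6 \/ p5) — p5 is true.
  15. (~p1 \/ p7 \/ ~p2) — ~p2 is true.
  16. (p4) — p4 is true.
  17. (p7) — p7 is true.
  18. (~p4 \/ p7) — p7 is true.
  19. (p6) — p6 is true.

p1 = False, p2 = False, p3 = False, p4 = True, p5 = True, p6 = True, p7 = True, p8 = True, p9 = False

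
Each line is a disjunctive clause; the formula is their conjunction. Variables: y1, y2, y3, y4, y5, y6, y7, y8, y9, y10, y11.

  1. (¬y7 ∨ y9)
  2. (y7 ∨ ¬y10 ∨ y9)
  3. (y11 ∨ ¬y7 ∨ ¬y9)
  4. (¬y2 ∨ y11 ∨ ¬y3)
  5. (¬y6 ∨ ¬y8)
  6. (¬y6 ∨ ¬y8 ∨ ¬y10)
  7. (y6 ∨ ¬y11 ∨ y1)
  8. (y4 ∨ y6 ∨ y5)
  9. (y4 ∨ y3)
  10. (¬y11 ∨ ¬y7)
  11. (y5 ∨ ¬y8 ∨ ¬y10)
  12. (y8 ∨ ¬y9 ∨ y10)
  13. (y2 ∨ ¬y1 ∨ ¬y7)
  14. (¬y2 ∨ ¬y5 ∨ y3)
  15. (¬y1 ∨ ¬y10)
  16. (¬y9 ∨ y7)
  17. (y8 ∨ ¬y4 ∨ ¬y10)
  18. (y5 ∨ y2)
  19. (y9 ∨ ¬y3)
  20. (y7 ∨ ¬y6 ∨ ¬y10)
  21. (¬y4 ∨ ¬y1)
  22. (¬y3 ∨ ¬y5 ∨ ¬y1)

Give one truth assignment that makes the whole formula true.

y1=F  y2=T  y3=F  y4=T  y5=F  y6=T  y7=F  y8=F  y9=F  y10=F  y11=F

Branch on y1: take y1 = False.
For the remaining variables, y2 = True, y3 = False, y4 = True, y5 = False, y6 = True, y7 = False, y8 = False, y9 = False, y10 = False, y11 = False works.
Every clause has at least one true literal under this assignment.
Check each clause:
  1. (¬y7 ∨ y9) — ¬y7 is true.
  2. (¬y10 ∨ y7 ∨ y9) — ¬y10 is true.
  3. (y11 ∨ ¬y9 ∨ ¬y7) — ¬y7 is true.
  4. (¬y2 ∨ ¬y3 ∨ y11) — ¬y3 is true.
  5. (¬y8 ∨ ¬y6) — ¬y8 is true.
  6. (¬y10 ∨ ¬y6 ∨ ¬y8) — ¬y8 is true.
  7. (¬y11 ∨ y1 ∨ y6) — ¬y11 is true.
  8. (y5 ∨ y6 ∨ y4) — y4 is true.
  9. (y3 ∨ y4) — y4 is true.
  10. (¬y7 ∨ ¬y11) — ¬y7 is true.
  11. (¬y8 ∨ y5 ∨ ¬y10) — ¬y8 is true.
  12. (¬y9 ∨ y8 ∨ y10) — ¬y9 is true.
  13. (¬y1 ∨ ¬y7 ∨ y2) — ¬y7 is true.
  14. (y3 ∨ ¬y2 ∨ ¬y5) — ¬y5 is true.
  15. (¬y10 ∨ ¬y1) — ¬y1 is true.
  16. (¬y9 ∨ y7) — ¬y9 is true.
  17. (¬y10 ∨ y8 ∨ ¬y4) — ¬y10 is true.
  18. (y2 ∨ y5) — y2 is true.
  19. (¬y3 ∨ y9) — ¬y3 is true.
  20. (y7 ∨ ¬y6 ∨ ¬y10) — ¬y10 is true.
  21. (¬y1 ∨ ¬y4) — ¬y1 is true.
  22. (¬y5 ∨ ¬y1 ∨ ¬y3) — ¬y5 is true.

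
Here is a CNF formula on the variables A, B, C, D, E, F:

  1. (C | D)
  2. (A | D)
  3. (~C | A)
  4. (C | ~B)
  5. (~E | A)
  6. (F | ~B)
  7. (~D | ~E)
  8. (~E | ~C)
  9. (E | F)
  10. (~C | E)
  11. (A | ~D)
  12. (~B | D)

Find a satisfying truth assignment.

Pure literal: A appears only positively; assign A = True.
B occurs only negated in the remaining clauses — set B = False.
Try C = False.
  then D is forced to True.
  then E is forced to False.
  then F is forced to True.

A=1, B=0, C=0, D=1, E=0, F=1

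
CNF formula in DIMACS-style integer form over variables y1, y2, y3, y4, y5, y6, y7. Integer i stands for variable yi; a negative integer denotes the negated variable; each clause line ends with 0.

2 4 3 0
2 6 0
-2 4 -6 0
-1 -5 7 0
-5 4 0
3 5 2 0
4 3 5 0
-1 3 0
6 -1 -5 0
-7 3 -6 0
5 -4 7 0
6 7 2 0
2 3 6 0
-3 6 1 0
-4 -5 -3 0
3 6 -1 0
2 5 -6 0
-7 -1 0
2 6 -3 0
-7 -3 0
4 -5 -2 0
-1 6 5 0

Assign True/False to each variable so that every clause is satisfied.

y1 = False, y2 = False, y3 = False, y4 = True, y5 = True, y6 = True, y7 = False

Check each clause:
  1. (y4 OR y2 OR y3) — y4 is true.
  2. (y2 OR y6) — y6 is true.
  3. (y4 OR NOT y6 OR NOT y2) — y4 is true.
  4. (NOT y5 OR y7 OR NOT y1) — NOT y1 is true.
  5. (y4 OR NOT y5) — y4 is true.
  6. (y3 OR y5 OR y2) — y5 is true.
  7. (y3 OR y5 OR y4) — y4 is true.
  8. (y3 OR NOT y1) — NOT y1 is true.
  9. (y6 OR NOT y5 OR NOT y1) — y6 is true.
  10. (NOT y6 OR y3 OR NOT y7) — NOT y7 is true.
  11. (y5 OR y7 OR NOT y4) — y5 is true.
  12. (y6 OR y2 OR y7) — y6 is true.
  13. (y6 OR y3 OR y2) — y6 is true.
  14. (NOT y3 OR y6 OR y1) — NOT y3 is true.
  15. (NOT y4 OR NOT y5 OR NOT y3) — NOT y3 is true.
  16. (y3 OR NOT y1 OR y6) — NOT y1 is true.
  17. (NOT y6 OR y5 OR y2) — y5 is true.
  18. (NOT y1 OR NOT y7) — NOT y7 is true.
  19. (y6 OR y2 OR NOT y3) — NOT y3 is true.
  20. (NOT y3 OR NOT y7) — NOT y7 is true.
  21. (NOT y5 OR y4 OR NOT y2) — y4 is true.
  22. (NOT y1 OR y6 OR y5) — y5 is true.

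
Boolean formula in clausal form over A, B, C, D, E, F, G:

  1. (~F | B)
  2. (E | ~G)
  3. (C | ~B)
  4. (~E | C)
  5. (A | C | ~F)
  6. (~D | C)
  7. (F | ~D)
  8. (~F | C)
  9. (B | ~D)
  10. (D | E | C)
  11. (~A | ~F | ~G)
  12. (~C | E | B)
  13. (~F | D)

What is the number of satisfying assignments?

Split on C, then F.
  C=1, F=1: 5 of the 32 assignments to (A,B,D,E,G) work.
  C=1, F=0: A free; 5 ways for (B,D,E,G) × 2^1 = 10.
  C=0, F=1: a clause becomes empty — 0.
  C=0, F=0: a clause becomes empty — 0.
Total: 5 + 10 + 0 + 0 = 15.

15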